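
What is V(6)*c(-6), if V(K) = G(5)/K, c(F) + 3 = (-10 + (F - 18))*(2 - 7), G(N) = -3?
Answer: -167/2 ≈ -83.500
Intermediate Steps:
c(F) = 137 - 5*F (c(F) = -3 + (-10 + (F - 18))*(2 - 7) = -3 + (-10 + (-18 + F))*(-5) = -3 + (-28 + F)*(-5) = -3 + (140 - 5*F) = 137 - 5*F)
V(K) = -3/K
V(6)*c(-6) = (-3/6)*(137 - 5*(-6)) = (-3*⅙)*(137 + 30) = -½*167 = -167/2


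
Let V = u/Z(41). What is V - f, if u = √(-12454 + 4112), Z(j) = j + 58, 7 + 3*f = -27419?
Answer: 9142 + I*√8342/99 ≈ 9142.0 + 0.92257*I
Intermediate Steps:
f = -9142 (f = -7/3 + (⅓)*(-27419) = -7/3 - 27419/3 = -9142)
Z(j) = 58 + j
u = I*√8342 (u = √(-8342) = I*√8342 ≈ 91.335*I)
V = I*√8342/99 (V = (I*√8342)/(58 + 41) = (I*√8342)/99 = (I*√8342)*(1/99) = I*√8342/99 ≈ 0.92257*I)
V - f = I*√8342/99 - 1*(-9142) = I*√8342/99 + 9142 = 9142 + I*√8342/99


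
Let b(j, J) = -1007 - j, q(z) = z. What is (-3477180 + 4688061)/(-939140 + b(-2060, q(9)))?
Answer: -1210881/938087 ≈ -1.2908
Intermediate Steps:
(-3477180 + 4688061)/(-939140 + b(-2060, q(9))) = (-3477180 + 4688061)/(-939140 + (-1007 - 1*(-2060))) = 1210881/(-939140 + (-1007 + 2060)) = 1210881/(-939140 + 1053) = 1210881/(-938087) = 1210881*(-1/938087) = -1210881/938087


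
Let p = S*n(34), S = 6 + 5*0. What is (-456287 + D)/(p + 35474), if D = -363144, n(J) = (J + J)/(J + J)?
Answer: -819431/35480 ≈ -23.096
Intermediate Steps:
n(J) = 1 (n(J) = (2*J)/((2*J)) = (2*J)*(1/(2*J)) = 1)
S = 6 (S = 6 + 0 = 6)
p = 6 (p = 6*1 = 6)
(-456287 + D)/(p + 35474) = (-456287 - 363144)/(6 + 35474) = -819431/35480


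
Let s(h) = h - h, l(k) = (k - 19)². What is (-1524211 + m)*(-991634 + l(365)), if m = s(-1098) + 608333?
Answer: 798570514004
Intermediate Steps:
l(k) = (-19 + k)²
s(h) = 0
m = 608333 (m = 0 + 608333 = 608333)
(-1524211 + m)*(-991634 + l(365)) = (-1524211 + 608333)*(-991634 + (-19 + 365)²) = -915878*(-991634 + 346²) = -915878*(-991634 + 119716) = -915878*(-871918) = 798570514004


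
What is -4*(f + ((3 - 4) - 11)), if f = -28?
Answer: 160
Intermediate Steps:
-4*(f + ((3 - 4) - 11)) = -4*(-28 + ((3 - 4) - 11)) = -4*(-28 + (-1 - 11)) = -4*(-28 - 12) = -4*(-40) = 160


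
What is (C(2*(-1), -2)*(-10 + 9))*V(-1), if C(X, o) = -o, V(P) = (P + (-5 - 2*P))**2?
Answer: -32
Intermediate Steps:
V(P) = (-5 - P)**2 (V(P) = (P + (-5 - 2*P))**2 = (-5 - P)**2)
(C(2*(-1), -2)*(-10 + 9))*V(-1) = ((-1*(-2))*(-10 + 9))*(5 - 1)**2 = (2*(-1))*4**2 = -2*16 = -32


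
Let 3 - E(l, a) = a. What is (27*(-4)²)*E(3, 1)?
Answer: 864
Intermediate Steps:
E(l, a) = 3 - a
(27*(-4)²)*E(3, 1) = (27*(-4)²)*(3 - 1*1) = (27*16)*(3 - 1) = 432*2 = 864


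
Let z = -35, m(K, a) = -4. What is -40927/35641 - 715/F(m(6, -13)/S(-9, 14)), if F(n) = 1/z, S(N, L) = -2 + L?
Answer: 891875098/35641 ≈ 25024.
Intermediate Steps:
F(n) = -1/35 (F(n) = 1/(-35) = -1/35)
-40927/35641 - 715/F(m(6, -13)/S(-9, 14)) = -40927/35641 - 715/(-1/35) = -40927*1/35641 - 715*(-35) = -40927/35641 + 25025 = 891875098/35641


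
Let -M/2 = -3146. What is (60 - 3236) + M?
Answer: 3116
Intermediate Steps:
M = 6292 (M = -2*(-3146) = 6292)
(60 - 3236) + M = (60 - 3236) + 6292 = -3176 + 6292 = 3116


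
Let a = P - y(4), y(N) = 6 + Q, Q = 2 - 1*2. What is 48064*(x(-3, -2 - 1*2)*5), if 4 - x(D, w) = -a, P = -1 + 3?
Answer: 0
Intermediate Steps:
Q = 0 (Q = 2 - 2 = 0)
P = 2
y(N) = 6 (y(N) = 6 + 0 = 6)
a = -4 (a = 2 - 1*6 = 2 - 6 = -4)
x(D, w) = 0 (x(D, w) = 4 - (-1)*(-4) = 4 - 1*4 = 4 - 4 = 0)
48064*(x(-3, -2 - 1*2)*5) = 48064*(0*5) = 48064*0 = 0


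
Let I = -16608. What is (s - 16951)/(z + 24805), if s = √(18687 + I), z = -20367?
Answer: -16951/4438 + 3*√231/4438 ≈ -3.8092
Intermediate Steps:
s = 3*√231 (s = √(18687 - 16608) = √2079 = 3*√231 ≈ 45.596)
(s - 16951)/(z + 24805) = (3*√231 - 16951)/(-20367 + 24805) = (-16951 + 3*√231)/4438 = (-16951 + 3*√231)*(1/4438) = -16951/4438 + 3*√231/4438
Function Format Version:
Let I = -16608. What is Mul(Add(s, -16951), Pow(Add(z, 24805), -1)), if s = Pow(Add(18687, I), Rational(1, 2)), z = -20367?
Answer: Add(Rational(-16951, 4438), Mul(Rational(3, 4438), Pow(231, Rational(1, 2)))) ≈ -3.8092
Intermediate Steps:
s = Mul(3, Pow(231, Rational(1, 2))) (s = Pow(Add(18687, -16608), Rational(1, 2)) = Pow(2079, Rational(1, 2)) = Mul(3, Pow(231, Rational(1, 2))) ≈ 45.596)
Mul(Add(s, -16951), Pow(Add(z, 24805), -1)) = Mul(Add(Mul(3, Pow(231, Rational(1, 2))), -16951), Pow(Add(-20367, 24805), -1)) = Mul(Add(-16951, Mul(3, Pow(231, Rational(1, 2)))), Pow(4438, -1)) = Mul(Add(-16951, Mul(3, Pow(231, Rational(1, 2)))), Rational(1, 4438)) = Add(Rational(-16951, 4438), Mul(Rational(3, 4438), Pow(231, Rational(1, 2))))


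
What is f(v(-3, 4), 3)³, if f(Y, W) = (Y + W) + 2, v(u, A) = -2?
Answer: 27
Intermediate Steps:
f(Y, W) = 2 + W + Y (f(Y, W) = (W + Y) + 2 = 2 + W + Y)
f(v(-3, 4), 3)³ = (2 + 3 - 2)³ = 3³ = 27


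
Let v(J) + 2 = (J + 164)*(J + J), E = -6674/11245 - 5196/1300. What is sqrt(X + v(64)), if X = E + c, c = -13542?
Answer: sqrt(1977097930847)/11245 ≈ 125.04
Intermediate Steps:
E = -258097/56225 (E = -6674*1/11245 - 5196*1/1300 = -6674/11245 - 1299/325 = -258097/56225 ≈ -4.5904)
v(J) = -2 + 2*J*(164 + J) (v(J) = -2 + (J + 164)*(J + J) = -2 + (164 + J)*(2*J) = -2 + 2*J*(164 + J))
X = -761657047/56225 (X = -258097/56225 - 13542 = -761657047/56225 ≈ -13547.)
sqrt(X + v(64)) = sqrt(-761657047/56225 + (-2 + 2*64**2 + 328*64)) = sqrt(-761657047/56225 + (-2 + 2*4096 + 20992)) = sqrt(-761657047/56225 + (-2 + 8192 + 20992)) = sqrt(-761657047/56225 + 29182) = sqrt(879100903/56225) = sqrt(1977097930847)/11245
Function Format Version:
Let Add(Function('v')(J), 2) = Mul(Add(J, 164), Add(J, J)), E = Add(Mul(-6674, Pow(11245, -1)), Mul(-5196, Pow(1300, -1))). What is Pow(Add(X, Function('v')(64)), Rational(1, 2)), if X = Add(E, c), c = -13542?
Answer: Mul(Rational(1, 11245), Pow(1977097930847, Rational(1, 2))) ≈ 125.04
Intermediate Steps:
E = Rational(-258097, 56225) (E = Add(Mul(-6674, Rational(1, 11245)), Mul(-5196, Rational(1, 1300))) = Add(Rational(-6674, 11245), Rational(-1299, 325)) = Rational(-258097, 56225) ≈ -4.5904)
Function('v')(J) = Add(-2, Mul(2, J, Add(164, J))) (Function('v')(J) = Add(-2, Mul(Add(J, 164), Add(J, J))) = Add(-2, Mul(Add(164, J), Mul(2, J))) = Add(-2, Mul(2, J, Add(164, J))))
X = Rational(-761657047, 56225) (X = Add(Rational(-258097, 56225), -13542) = Rational(-761657047, 56225) ≈ -13547.)
Pow(Add(X, Function('v')(64)), Rational(1, 2)) = Pow(Add(Rational(-761657047, 56225), Add(-2, Mul(2, Pow(64, 2)), Mul(328, 64))), Rational(1, 2)) = Pow(Add(Rational(-761657047, 56225), Add(-2, Mul(2, 4096), 20992)), Rational(1, 2)) = Pow(Add(Rational(-761657047, 56225), Add(-2, 8192, 20992)), Rational(1, 2)) = Pow(Add(Rational(-761657047, 56225), 29182), Rational(1, 2)) = Pow(Rational(879100903, 56225), Rational(1, 2)) = Mul(Rational(1, 11245), Pow(1977097930847, Rational(1, 2)))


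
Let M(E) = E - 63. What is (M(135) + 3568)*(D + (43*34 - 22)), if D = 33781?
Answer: 128204440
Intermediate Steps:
M(E) = -63 + E
(M(135) + 3568)*(D + (43*34 - 22)) = ((-63 + 135) + 3568)*(33781 + (43*34 - 22)) = (72 + 3568)*(33781 + (1462 - 22)) = 3640*(33781 + 1440) = 3640*35221 = 128204440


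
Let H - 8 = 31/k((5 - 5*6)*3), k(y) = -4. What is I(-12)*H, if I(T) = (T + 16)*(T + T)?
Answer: -24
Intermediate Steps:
I(T) = 2*T*(16 + T) (I(T) = (16 + T)*(2*T) = 2*T*(16 + T))
H = ¼ (H = 8 + 31/(-4) = 8 + 31*(-¼) = 8 - 31/4 = ¼ ≈ 0.25000)
I(-12)*H = (2*(-12)*(16 - 12))*(¼) = (2*(-12)*4)*(¼) = -96*¼ = -24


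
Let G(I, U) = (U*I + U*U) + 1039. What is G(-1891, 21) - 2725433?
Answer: -2763664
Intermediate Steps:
G(I, U) = 1039 + U² + I*U (G(I, U) = (I*U + U²) + 1039 = (U² + I*U) + 1039 = 1039 + U² + I*U)
G(-1891, 21) - 2725433 = (1039 + 21² - 1891*21) - 2725433 = (1039 + 441 - 39711) - 2725433 = -38231 - 2725433 = -2763664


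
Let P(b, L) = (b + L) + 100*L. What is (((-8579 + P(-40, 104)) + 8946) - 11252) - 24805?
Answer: -25226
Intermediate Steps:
P(b, L) = b + 101*L (P(b, L) = (L + b) + 100*L = b + 101*L)
(((-8579 + P(-40, 104)) + 8946) - 11252) - 24805 = (((-8579 + (-40 + 101*104)) + 8946) - 11252) - 24805 = (((-8579 + (-40 + 10504)) + 8946) - 11252) - 24805 = (((-8579 + 10464) + 8946) - 11252) - 24805 = ((1885 + 8946) - 11252) - 24805 = (10831 - 11252) - 24805 = -421 - 24805 = -25226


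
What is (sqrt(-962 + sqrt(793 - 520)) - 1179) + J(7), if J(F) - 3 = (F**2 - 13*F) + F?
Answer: -1211 + I*sqrt(962 - sqrt(273)) ≈ -1211.0 + 30.749*I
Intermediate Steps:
J(F) = 3 + F**2 - 12*F (J(F) = 3 + ((F**2 - 13*F) + F) = 3 + (F**2 - 12*F) = 3 + F**2 - 12*F)
(sqrt(-962 + sqrt(793 - 520)) - 1179) + J(7) = (sqrt(-962 + sqrt(793 - 520)) - 1179) + (3 + 7**2 - 12*7) = (sqrt(-962 + sqrt(273)) - 1179) + (3 + 49 - 84) = (-1179 + sqrt(-962 + sqrt(273))) - 32 = -1211 + sqrt(-962 + sqrt(273))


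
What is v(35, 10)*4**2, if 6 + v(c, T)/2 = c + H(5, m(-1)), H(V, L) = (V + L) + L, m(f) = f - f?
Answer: 1088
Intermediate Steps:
m(f) = 0
H(V, L) = V + 2*L (H(V, L) = (L + V) + L = V + 2*L)
v(c, T) = -2 + 2*c (v(c, T) = -12 + 2*(c + (5 + 2*0)) = -12 + 2*(c + (5 + 0)) = -12 + 2*(c + 5) = -12 + 2*(5 + c) = -12 + (10 + 2*c) = -2 + 2*c)
v(35, 10)*4**2 = (-2 + 2*35)*4**2 = (-2 + 70)*16 = 68*16 = 1088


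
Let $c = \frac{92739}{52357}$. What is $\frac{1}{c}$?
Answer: $\frac{52357}{92739} \approx 0.56456$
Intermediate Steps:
$c = \frac{92739}{52357}$ ($c = 92739 \cdot \frac{1}{52357} = \frac{92739}{52357} \approx 1.7713$)
$\frac{1}{c} = \frac{1}{\frac{92739}{52357}} = \frac{52357}{92739}$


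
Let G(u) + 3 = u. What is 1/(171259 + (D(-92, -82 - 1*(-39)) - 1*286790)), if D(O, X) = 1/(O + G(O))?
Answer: -187/21604298 ≈ -8.6557e-6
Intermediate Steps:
G(u) = -3 + u
D(O, X) = 1/(-3 + 2*O) (D(O, X) = 1/(O + (-3 + O)) = 1/(-3 + 2*O))
1/(171259 + (D(-92, -82 - 1*(-39)) - 1*286790)) = 1/(171259 + (1/(-3 + 2*(-92)) - 1*286790)) = 1/(171259 + (1/(-3 - 184) - 286790)) = 1/(171259 + (1/(-187) - 286790)) = 1/(171259 + (-1/187 - 286790)) = 1/(171259 - 53629731/187) = 1/(-21604298/187) = -187/21604298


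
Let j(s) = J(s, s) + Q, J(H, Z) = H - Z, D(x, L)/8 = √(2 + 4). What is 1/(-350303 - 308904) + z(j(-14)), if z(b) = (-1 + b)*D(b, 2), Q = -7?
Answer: -1/659207 - 64*√6 ≈ -156.77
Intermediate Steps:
D(x, L) = 8*√6 (D(x, L) = 8*√(2 + 4) = 8*√6)
j(s) = -7 (j(s) = (s - s) - 7 = 0 - 7 = -7)
z(b) = 8*√6*(-1 + b) (z(b) = (-1 + b)*(8*√6) = 8*√6*(-1 + b))
1/(-350303 - 308904) + z(j(-14)) = 1/(-350303 - 308904) + 8*√6*(-1 - 7) = 1/(-659207) + 8*√6*(-8) = -1/659207 - 64*√6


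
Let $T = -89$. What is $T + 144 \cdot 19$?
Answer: $2647$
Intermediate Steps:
$T + 144 \cdot 19 = -89 + 144 \cdot 19 = -89 + 2736 = 2647$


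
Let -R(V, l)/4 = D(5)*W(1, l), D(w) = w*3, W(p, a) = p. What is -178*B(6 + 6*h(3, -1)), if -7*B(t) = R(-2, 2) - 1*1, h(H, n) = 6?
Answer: -10858/7 ≈ -1551.1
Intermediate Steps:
D(w) = 3*w
R(V, l) = -60 (R(V, l) = -4*3*5 = -60)
B(t) = 61/7 (B(t) = -(-60 - 1*1)/7 = -(-60 - 1)/7 = -⅐*(-61) = 61/7)
-178*B(6 + 6*h(3, -1)) = -178*61/7 = -10858/7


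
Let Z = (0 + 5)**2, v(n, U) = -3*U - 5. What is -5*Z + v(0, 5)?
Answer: -145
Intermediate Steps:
v(n, U) = -5 - 3*U
Z = 25 (Z = 5**2 = 25)
-5*Z + v(0, 5) = -5*25 + (-5 - 3*5) = -125 + (-5 - 15) = -125 - 20 = -145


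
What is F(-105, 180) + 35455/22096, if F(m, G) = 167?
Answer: 3725487/22096 ≈ 168.60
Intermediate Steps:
F(-105, 180) + 35455/22096 = 167 + 35455/22096 = 3725487/22096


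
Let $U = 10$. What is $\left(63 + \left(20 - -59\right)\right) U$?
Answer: $1420$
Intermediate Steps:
$\left(63 + \left(20 - -59\right)\right) U = \left(63 + \left(20 - -59\right)\right) 10 = \left(63 + \left(20 + 59\right)\right) 10 = \left(63 + 79\right) 10 = 142 \cdot 10 = 1420$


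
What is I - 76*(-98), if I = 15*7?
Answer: 7553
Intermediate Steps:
I = 105
I - 76*(-98) = 105 - 76*(-98) = 105 + 7448 = 7553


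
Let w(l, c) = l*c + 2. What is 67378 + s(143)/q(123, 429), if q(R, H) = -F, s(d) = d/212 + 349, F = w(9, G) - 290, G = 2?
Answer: 3856790851/57240 ≈ 67379.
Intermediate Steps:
w(l, c) = 2 + c*l (w(l, c) = c*l + 2 = 2 + c*l)
F = -270 (F = (2 + 2*9) - 290 = (2 + 18) - 290 = 20 - 290 = -270)
s(d) = 349 + d/212 (s(d) = d*(1/212) + 349 = d/212 + 349 = 349 + d/212)
q(R, H) = 270 (q(R, H) = -1*(-270) = 270)
67378 + s(143)/q(123, 429) = 67378 + (349 + (1/212)*143)/270 = 67378 + (349 + 143/212)*(1/270) = 67378 + (74131/212)*(1/270) = 67378 + 74131/57240 = 3856790851/57240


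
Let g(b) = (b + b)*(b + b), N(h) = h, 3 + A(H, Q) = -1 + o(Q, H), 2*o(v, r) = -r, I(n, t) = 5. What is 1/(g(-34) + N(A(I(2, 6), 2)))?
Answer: 2/9235 ≈ 0.00021657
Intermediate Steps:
o(v, r) = -r/2 (o(v, r) = (-r)/2 = -r/2)
A(H, Q) = -4 - H/2 (A(H, Q) = -3 + (-1 - H/2) = -4 - H/2)
g(b) = 4*b² (g(b) = (2*b)*(2*b) = 4*b²)
1/(g(-34) + N(A(I(2, 6), 2))) = 1/(4*(-34)² + (-4 - ½*5)) = 1/(4*1156 + (-4 - 5/2)) = 1/(4624 - 13/2) = 1/(9235/2) = 2/9235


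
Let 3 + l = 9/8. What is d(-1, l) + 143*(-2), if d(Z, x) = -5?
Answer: -291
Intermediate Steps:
l = -15/8 (l = -3 + 9/8 = -15/8 ≈ -1.8750)
d(-1, l) + 143*(-2) = -5 + 143*(-2) = -5 - 286 = -291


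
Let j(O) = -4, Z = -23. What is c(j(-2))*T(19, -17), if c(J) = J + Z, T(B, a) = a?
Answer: 459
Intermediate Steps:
c(J) = -23 + J (c(J) = J - 23 = -23 + J)
c(j(-2))*T(19, -17) = (-23 - 4)*(-17) = -27*(-17) = 459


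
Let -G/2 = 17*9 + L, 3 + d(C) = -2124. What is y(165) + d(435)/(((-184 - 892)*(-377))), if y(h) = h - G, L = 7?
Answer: 196739093/405652 ≈ 484.99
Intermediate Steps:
d(C) = -2127 (d(C) = -3 - 2124 = -2127)
G = -320 (G = -2*(17*9 + 7) = -2*(153 + 7) = -2*160 = -320)
y(h) = 320 + h (y(h) = h - 1*(-320) = h + 320 = 320 + h)
y(165) + d(435)/(((-184 - 892)*(-377))) = (320 + 165) - 2127*(-1/(377*(-184 - 892))) = 485 - 2127/((-1076*(-377))) = 485 - 2127/405652 = 196739093/405652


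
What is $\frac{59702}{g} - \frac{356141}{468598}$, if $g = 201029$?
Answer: $- \frac{43618431293}{94201787342} \approx -0.46303$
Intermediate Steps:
$\frac{59702}{g} - \frac{356141}{468598} = \frac{59702}{201029} - \frac{356141}{468598} = - \frac{43618431293}{94201787342}$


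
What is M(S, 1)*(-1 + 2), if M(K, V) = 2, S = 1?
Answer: 2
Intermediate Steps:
M(S, 1)*(-1 + 2) = 2*(-1 + 2) = 2*1 = 2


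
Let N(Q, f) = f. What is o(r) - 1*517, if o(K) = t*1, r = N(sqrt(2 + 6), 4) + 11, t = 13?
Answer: -504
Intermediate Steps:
r = 15 (r = 4 + 11 = 15)
o(K) = 13 (o(K) = 13*1 = 13)
o(r) - 1*517 = 13 - 1*517 = 13 - 517 = -504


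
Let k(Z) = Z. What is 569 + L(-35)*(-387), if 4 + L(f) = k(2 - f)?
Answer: -12202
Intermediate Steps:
L(f) = -2 - f (L(f) = -4 + (2 - f) = -2 - f)
569 + L(-35)*(-387) = 569 + (-2 - 1*(-35))*(-387) = 569 + (-2 + 35)*(-387) = 569 + 33*(-387) = 569 - 12771 = -12202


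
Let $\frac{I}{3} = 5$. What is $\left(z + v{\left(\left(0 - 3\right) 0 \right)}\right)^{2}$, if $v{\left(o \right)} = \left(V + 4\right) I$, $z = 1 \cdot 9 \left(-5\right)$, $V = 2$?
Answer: $2025$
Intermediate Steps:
$I = 15$ ($I = 3 \cdot 5 = 15$)
$z = -45$ ($z = 9 \left(-5\right) = -45$)
$v{\left(o \right)} = 90$ ($v{\left(o \right)} = \left(2 + 4\right) 15 = 6 \cdot 15 = 90$)
$\left(z + v{\left(\left(0 - 3\right) 0 \right)}\right)^{2} = \left(-45 + 90\right)^{2} = 45^{2} = 2025$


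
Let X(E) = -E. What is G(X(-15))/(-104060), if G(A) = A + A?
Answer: -3/10406 ≈ -0.00028830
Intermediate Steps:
G(A) = 2*A
G(X(-15))/(-104060) = (2*(-1*(-15)))/(-104060) = (2*15)*(-1/104060) = 30*(-1/104060) = -3/10406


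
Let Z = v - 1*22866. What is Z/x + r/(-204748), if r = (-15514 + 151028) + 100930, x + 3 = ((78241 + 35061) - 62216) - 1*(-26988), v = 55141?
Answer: -2962794456/3996220277 ≈ -0.74140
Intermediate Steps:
x = 78071 (x = -3 + (((78241 + 35061) - 62216) - 1*(-26988)) = -3 + ((113302 - 62216) + 26988) = -3 + (51086 + 26988) = -3 + 78074 = 78071)
Z = 32275 (Z = 55141 - 1*22866 = 55141 - 22866 = 32275)
r = 236444 (r = 135514 + 100930 = 236444)
Z/x + r/(-204748) = 32275/78071 + 236444/(-204748) = 32275*(1/78071) + 236444*(-1/204748) = 32275/78071 - 59111/51187 = -2962794456/3996220277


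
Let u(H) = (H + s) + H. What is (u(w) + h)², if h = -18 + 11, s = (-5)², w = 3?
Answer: 576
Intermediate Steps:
s = 25
u(H) = 25 + 2*H (u(H) = (H + 25) + H = (25 + H) + H = 25 + 2*H)
h = -7
(u(w) + h)² = ((25 + 2*3) - 7)² = ((25 + 6) - 7)² = (31 - 7)² = 24² = 576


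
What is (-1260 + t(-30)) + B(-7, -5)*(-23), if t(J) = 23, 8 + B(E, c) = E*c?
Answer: -1858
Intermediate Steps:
B(E, c) = -8 + E*c
(-1260 + t(-30)) + B(-7, -5)*(-23) = (-1260 + 23) + (-8 - 7*(-5))*(-23) = -1237 + (-8 + 35)*(-23) = -1237 + 27*(-23) = -1237 - 621 = -1858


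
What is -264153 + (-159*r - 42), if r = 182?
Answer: -293133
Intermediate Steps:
-264153 + (-159*r - 42) = -264153 + (-159*182 - 42) = -264153 + (-28938 - 42) = -264153 - 28980 = -293133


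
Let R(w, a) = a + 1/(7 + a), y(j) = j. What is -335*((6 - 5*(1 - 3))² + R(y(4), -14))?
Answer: -567155/7 ≈ -81022.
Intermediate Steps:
-335*((6 - 5*(1 - 3))² + R(y(4), -14)) = -335*((6 - 5*(1 - 3))² + (1 + (-14)² + 7*(-14))/(7 - 14)) = -335*((6 - 5*(-2))² + (1 + 196 - 98)/(-7)) = -335*((6 + 10)² - ⅐*99) = -335*(16² - 99/7) = -335*(256 - 99/7) = -335*1693/7 = -567155/7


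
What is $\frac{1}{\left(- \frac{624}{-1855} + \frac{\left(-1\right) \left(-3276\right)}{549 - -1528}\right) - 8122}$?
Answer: $- \frac{3852835}{31285352842} \approx -0.00012315$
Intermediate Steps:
$\frac{1}{\left(- \frac{624}{-1855} + \frac{\left(-1\right) \left(-3276\right)}{549 - -1528}\right) - 8122} = \frac{1}{\left(\left(-624\right) \left(- \frac{1}{1855}\right) + \frac{3276}{549 + 1528}\right) - 8122} = \frac{1}{\left(\frac{624}{1855} + \frac{3276}{2077}\right) - 8122} = \frac{1}{\frac{7373028}{3852835} - 8122} = \frac{1}{- \frac{31285352842}{3852835}} = - \frac{3852835}{31285352842}$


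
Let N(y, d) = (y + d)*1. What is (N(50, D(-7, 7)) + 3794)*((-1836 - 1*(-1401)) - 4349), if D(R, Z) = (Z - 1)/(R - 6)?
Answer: -18387488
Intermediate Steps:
D(R, Z) = (-1 + Z)/(-6 + R)
N(y, d) = d + y (N(y, d) = (d + y)*1 = d + y)
(N(50, D(-7, 7)) + 3794)*((-1836 - 1*(-1401)) - 4349) = (((-1 + 7)/(-6 - 7) + 50) + 3794)*((-1836 - 1*(-1401)) - 4349) = ((6/(-13) + 50) + 3794)*((-1836 + 1401) - 4349) = ((-1/13*6 + 50) + 3794)*(-435 - 4349) = ((-6/13 + 50) + 3794)*(-4784) = (644/13 + 3794)*(-4784) = (49966/13)*(-4784) = -18387488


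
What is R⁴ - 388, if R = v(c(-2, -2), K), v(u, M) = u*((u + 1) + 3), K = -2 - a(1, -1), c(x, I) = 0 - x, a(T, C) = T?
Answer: 20348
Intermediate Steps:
c(x, I) = -x
K = -3 (K = -2 - 1*1 = -2 - 1 = -3)
v(u, M) = u*(4 + u) (v(u, M) = u*((1 + u) + 3) = u*(4 + u))
R = 12 (R = (-1*(-2))*(4 - 1*(-2)) = 2*(4 + 2) = 2*6 = 12)
R⁴ - 388 = 12⁴ - 388 = 20736 - 388 = 20348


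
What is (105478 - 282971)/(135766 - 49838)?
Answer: -177493/85928 ≈ -2.0656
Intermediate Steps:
(105478 - 282971)/(135766 - 49838) = -177493/85928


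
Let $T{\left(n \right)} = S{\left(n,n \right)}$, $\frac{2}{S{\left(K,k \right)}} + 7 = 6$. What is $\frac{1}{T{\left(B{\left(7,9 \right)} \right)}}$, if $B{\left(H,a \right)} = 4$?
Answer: $- \frac{1}{2} \approx -0.5$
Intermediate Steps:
$S{\left(K,k \right)} = -2$ ($S{\left(K,k \right)} = \frac{2}{-7 + 6} = \frac{2}{-1} = 2 \left(-1\right) = -2$)
$T{\left(n \right)} = -2$
$\frac{1}{T{\left(B{\left(7,9 \right)} \right)}} = \frac{1}{-2} = - \frac{1}{2}$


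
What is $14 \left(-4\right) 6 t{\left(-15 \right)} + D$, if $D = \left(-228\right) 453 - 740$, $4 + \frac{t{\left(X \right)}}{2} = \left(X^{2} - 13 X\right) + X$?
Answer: $-373496$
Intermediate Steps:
$t{\left(X \right)} = -8 - 24 X + 2 X^{2}$ ($t{\left(X \right)} = -8 + 2 \left(\left(X^{2} - 13 X\right) + X\right) = -8 + 2 \left(X^{2} - 12 X\right) = -8 + \left(- 24 X + 2 X^{2}\right) = -8 - 24 X + 2 X^{2}$)
$D = -104024$ ($D = -103284 - 740 = -104024$)
$14 \left(-4\right) 6 t{\left(-15 \right)} + D = 14 \left(-4\right) 6 \left(-8 - -360 + 2 \left(-15\right)^{2}\right) - 104024 = \left(-56\right) 6 \left(-8 + 360 + 2 \cdot 225\right) - 104024 = - 336 \left(-8 + 360 + 450\right) - 104024 = \left(-336\right) 802 - 104024 = -269472 - 104024 = -373496$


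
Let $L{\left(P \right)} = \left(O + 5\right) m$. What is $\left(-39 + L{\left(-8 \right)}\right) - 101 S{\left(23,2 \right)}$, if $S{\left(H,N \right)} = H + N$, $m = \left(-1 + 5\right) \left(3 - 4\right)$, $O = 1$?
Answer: $-2588$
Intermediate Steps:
$m = -4$ ($m = 4 \left(-1\right) = -4$)
$L{\left(P \right)} = -24$ ($L{\left(P \right)} = \left(1 + 5\right) \left(-4\right) = 6 \left(-4\right) = -24$)
$\left(-39 + L{\left(-8 \right)}\right) - 101 S{\left(23,2 \right)} = \left(-39 - 24\right) - 101 \left(23 + 2\right) = -63 - 2525 = -2588$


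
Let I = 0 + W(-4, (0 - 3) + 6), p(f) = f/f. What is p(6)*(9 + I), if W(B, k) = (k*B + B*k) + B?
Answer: -19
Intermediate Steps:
p(f) = 1
W(B, k) = B + 2*B*k (W(B, k) = (B*k + B*k) + B = 2*B*k + B = B + 2*B*k)
I = -28 (I = 0 - 4*(1 + 2*((0 - 3) + 6)) = 0 - 4*(1 + 2*(-3 + 6)) = 0 - 4*(1 + 2*3) = 0 - 4*(1 + 6) = 0 - 4*7 = 0 - 28 = -28)
p(6)*(9 + I) = 1*(9 - 28) = 1*(-19) = -19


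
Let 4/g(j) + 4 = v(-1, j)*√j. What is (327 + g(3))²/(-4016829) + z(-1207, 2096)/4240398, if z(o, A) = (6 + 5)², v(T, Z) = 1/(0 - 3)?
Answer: -331429355640947/12541931543464626 - 40856*√3/2957725087 ≈ -0.026450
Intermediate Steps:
v(T, Z) = -⅓ (v(T, Z) = 1/(-3) = -⅓)
g(j) = 4/(-4 - √j/3)
z(o, A) = 121 (z(o, A) = 11² = 121)
(327 + g(3))²/(-4016829) + z(-1207, 2096)/4240398 = (327 + 12/(-12 - √3))²/(-4016829) + 121/4240398 = (327 + 12/(-12 - √3))²*(-1/4016829) + 121*(1/4240398) = -(327 + 12/(-12 - √3))²/4016829 + 121/4240398 = 121/4240398 - (327 + 12/(-12 - √3))²/4016829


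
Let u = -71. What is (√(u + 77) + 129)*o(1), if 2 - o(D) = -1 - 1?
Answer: 516 + 4*√6 ≈ 525.80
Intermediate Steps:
o(D) = 4 (o(D) = 2 - (-1 - 1) = 2 - 1*(-2) = 2 + 2 = 4)
(√(u + 77) + 129)*o(1) = (√(-71 + 77) + 129)*4 = (√6 + 129)*4 = (129 + √6)*4 = 516 + 4*√6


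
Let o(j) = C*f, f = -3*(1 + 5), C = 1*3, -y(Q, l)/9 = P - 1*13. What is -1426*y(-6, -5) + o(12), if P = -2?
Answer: -192564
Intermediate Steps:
y(Q, l) = 135 (y(Q, l) = -9*(-2 - 1*13) = -9*(-2 - 13) = -9*(-15) = 135)
C = 3
f = -18 (f = -3*6 = -18)
o(j) = -54 (o(j) = 3*(-18) = -54)
-1426*y(-6, -5) + o(12) = -1426*135 - 54 = -192510 - 54 = -192564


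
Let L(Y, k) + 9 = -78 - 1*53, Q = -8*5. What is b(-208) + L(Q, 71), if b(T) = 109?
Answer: -31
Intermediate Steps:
Q = -40
L(Y, k) = -140 (L(Y, k) = -9 + (-78 - 1*53) = -9 + (-78 - 53) = -9 - 131 = -140)
b(-208) + L(Q, 71) = 109 - 140 = -31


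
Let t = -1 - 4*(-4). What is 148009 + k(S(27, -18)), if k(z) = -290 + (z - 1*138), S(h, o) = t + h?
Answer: 147623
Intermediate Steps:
t = 15 (t = -1 + 16 = 15)
S(h, o) = 15 + h
k(z) = -428 + z (k(z) = -290 + (z - 138) = -290 + (-138 + z) = -428 + z)
148009 + k(S(27, -18)) = 148009 + (-428 + (15 + 27)) = 148009 + (-428 + 42) = 148009 - 386 = 147623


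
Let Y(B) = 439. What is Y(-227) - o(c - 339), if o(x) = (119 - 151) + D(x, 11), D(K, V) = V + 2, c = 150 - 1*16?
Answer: 458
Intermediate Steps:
c = 134 (c = 150 - 16 = 134)
D(K, V) = 2 + V
o(x) = -19 (o(x) = (119 - 151) + (2 + 11) = -32 + 13 = -19)
Y(-227) - o(c - 339) = 439 - 1*(-19) = 439 + 19 = 458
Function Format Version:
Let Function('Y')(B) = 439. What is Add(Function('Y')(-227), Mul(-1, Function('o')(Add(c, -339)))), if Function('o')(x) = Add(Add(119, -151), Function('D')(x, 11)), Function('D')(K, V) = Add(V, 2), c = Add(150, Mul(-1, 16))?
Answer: 458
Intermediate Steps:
c = 134 (c = Add(150, -16) = 134)
Function('D')(K, V) = Add(2, V)
Function('o')(x) = -19 (Function('o')(x) = Add(Add(119, -151), Add(2, 11)) = Add(-32, 13) = -19)
Add(Function('Y')(-227), Mul(-1, Function('o')(Add(c, -339)))) = Add(439, Mul(-1, -19)) = Add(439, 19) = 458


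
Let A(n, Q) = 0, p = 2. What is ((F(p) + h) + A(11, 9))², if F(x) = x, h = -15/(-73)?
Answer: 25921/5329 ≈ 4.8641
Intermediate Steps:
h = 15/73 (h = -15*(-1/73) = 15/73 ≈ 0.20548)
((F(p) + h) + A(11, 9))² = ((2 + 15/73) + 0)² = (161/73 + 0)² = (161/73)² = 25921/5329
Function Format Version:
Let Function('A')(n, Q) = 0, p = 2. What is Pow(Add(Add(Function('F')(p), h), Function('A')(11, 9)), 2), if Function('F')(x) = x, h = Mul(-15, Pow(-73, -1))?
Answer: Rational(25921, 5329) ≈ 4.8641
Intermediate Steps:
h = Rational(15, 73) (h = Mul(-15, Rational(-1, 73)) = Rational(15, 73) ≈ 0.20548)
Pow(Add(Add(Function('F')(p), h), Function('A')(11, 9)), 2) = Pow(Add(Add(2, Rational(15, 73)), 0), 2) = Pow(Add(Rational(161, 73), 0), 2) = Pow(Rational(161, 73), 2) = Rational(25921, 5329)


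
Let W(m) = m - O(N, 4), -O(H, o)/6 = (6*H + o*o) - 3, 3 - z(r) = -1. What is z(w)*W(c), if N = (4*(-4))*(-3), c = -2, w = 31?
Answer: 7216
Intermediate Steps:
N = 48 (N = -16*(-3) = 48)
z(r) = 4 (z(r) = 3 - 1*(-1) = 3 + 1 = 4)
O(H, o) = 18 - 36*H - 6*o**2 (O(H, o) = -6*((6*H + o*o) - 3) = -6*((6*H + o**2) - 3) = -6*((o**2 + 6*H) - 3) = -6*(-3 + o**2 + 6*H) = 18 - 36*H - 6*o**2)
W(m) = 1806 + m (W(m) = m - (18 - 36*48 - 6*4**2) = m - (18 - 1728 - 6*16) = m - (18 - 1728 - 96) = m - 1*(-1806) = m + 1806 = 1806 + m)
z(w)*W(c) = 4*(1806 - 2) = 4*1804 = 7216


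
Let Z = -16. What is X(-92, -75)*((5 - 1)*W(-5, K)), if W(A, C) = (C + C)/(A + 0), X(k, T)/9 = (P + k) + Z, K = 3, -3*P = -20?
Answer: 21888/5 ≈ 4377.6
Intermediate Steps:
P = 20/3 (P = -⅓*(-20) = 20/3 ≈ 6.6667)
X(k, T) = -84 + 9*k (X(k, T) = 9*((20/3 + k) - 16) = 9*(-28/3 + k) = -84 + 9*k)
W(A, C) = 2*C/A (W(A, C) = (2*C)/A = 2*C/A)
X(-92, -75)*((5 - 1)*W(-5, K)) = (-84 + 9*(-92))*((5 - 1)*(2*3/(-5))) = (-84 - 828)*(4*(2*3*(-⅕))) = -3648*(-6)/5 = -912*(-24/5) = 21888/5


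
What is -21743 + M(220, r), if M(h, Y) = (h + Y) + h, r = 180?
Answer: -21123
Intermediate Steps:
M(h, Y) = Y + 2*h (M(h, Y) = (Y + h) + h = Y + 2*h)
-21743 + M(220, r) = -21743 + (180 + 2*220) = -21743 + (180 + 440) = -21743 + 620 = -21123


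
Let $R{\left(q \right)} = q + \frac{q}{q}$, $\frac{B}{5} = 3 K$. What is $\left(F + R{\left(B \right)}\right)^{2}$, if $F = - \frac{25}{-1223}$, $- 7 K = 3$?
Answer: $\frac{2143597401}{73290721} \approx 29.248$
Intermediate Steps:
$K = - \frac{3}{7}$ ($K = \left(- \frac{1}{7}\right) 3 = - \frac{3}{7} \approx -0.42857$)
$B = - \frac{45}{7}$ ($B = 5 \cdot 3 \left(- \frac{3}{7}\right) = 5 \left(- \frac{9}{7}\right) = - \frac{45}{7} \approx -6.4286$)
$R{\left(q \right)} = 1 + q$ ($R{\left(q \right)} = q + 1 = 1 + q$)
$F = \frac{25}{1223}$ ($F = \left(-25\right) \left(- \frac{1}{1223}\right) = \frac{25}{1223} \approx 0.020442$)
$\left(F + R{\left(B \right)}\right)^{2} = \left(\frac{25}{1223} + \left(1 - \frac{45}{7}\right)\right)^{2} = \left(\frac{25}{1223} - \frac{38}{7}\right)^{2} = \left(- \frac{46299}{8561}\right)^{2} = \frac{2143597401}{73290721}$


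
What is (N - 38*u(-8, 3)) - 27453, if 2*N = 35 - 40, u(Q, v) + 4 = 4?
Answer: -54911/2 ≈ -27456.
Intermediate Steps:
u(Q, v) = 0 (u(Q, v) = -4 + 4 = 0)
N = -5/2 (N = (35 - 40)/2 = (½)*(-5) = -5/2 ≈ -2.5000)
(N - 38*u(-8, 3)) - 27453 = (-5/2 - 38*0) - 27453 = (-5/2 + 0) - 27453 = -5/2 - 27453 = -54911/2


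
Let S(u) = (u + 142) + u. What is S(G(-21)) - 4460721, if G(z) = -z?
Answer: -4460537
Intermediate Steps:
S(u) = 142 + 2*u (S(u) = (142 + u) + u = 142 + 2*u)
S(G(-21)) - 4460721 = (142 + 2*(-1*(-21))) - 4460721 = (142 + 2*21) - 4460721 = (142 + 42) - 4460721 = 184 - 4460721 = -4460537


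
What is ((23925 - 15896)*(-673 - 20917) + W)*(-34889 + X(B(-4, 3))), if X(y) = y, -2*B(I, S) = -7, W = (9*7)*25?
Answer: 12094421551485/2 ≈ 6.0472e+12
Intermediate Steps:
W = 1575 (W = 63*25 = 1575)
B(I, S) = 7/2 (B(I, S) = -1/2*(-7) = 7/2)
((23925 - 15896)*(-673 - 20917) + W)*(-34889 + X(B(-4, 3))) = ((23925 - 15896)*(-673 - 20917) + 1575)*(-34889 + 7/2) = (8029*(-21590) + 1575)*(-69771/2) = (-173346110 + 1575)*(-69771/2) = -173344535*(-69771/2) = 12094421551485/2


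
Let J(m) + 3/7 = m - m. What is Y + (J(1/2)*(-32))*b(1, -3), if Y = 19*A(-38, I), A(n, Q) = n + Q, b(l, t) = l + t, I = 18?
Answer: -2852/7 ≈ -407.43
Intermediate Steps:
J(m) = -3/7 (J(m) = -3/7 + (m - m) = -3/7 + 0 = -3/7)
A(n, Q) = Q + n
Y = -380 (Y = 19*(18 - 38) = 19*(-20) = -380)
Y + (J(1/2)*(-32))*b(1, -3) = -380 + (-3/7*(-32))*(1 - 3) = -380 + (96/7)*(-2) = -380 - 192/7 = -2852/7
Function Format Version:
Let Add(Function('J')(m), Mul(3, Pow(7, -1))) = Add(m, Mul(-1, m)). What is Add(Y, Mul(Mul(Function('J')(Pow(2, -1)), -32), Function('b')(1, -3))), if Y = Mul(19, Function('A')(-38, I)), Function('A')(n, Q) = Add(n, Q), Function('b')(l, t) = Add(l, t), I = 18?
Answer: Rational(-2852, 7) ≈ -407.43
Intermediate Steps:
Function('J')(m) = Rational(-3, 7) (Function('J')(m) = Add(Rational(-3, 7), Add(m, Mul(-1, m))) = Add(Rational(-3, 7), 0) = Rational(-3, 7))
Function('A')(n, Q) = Add(Q, n)
Y = -380 (Y = Mul(19, Add(18, -38)) = Mul(19, -20) = -380)
Add(Y, Mul(Mul(Function('J')(Pow(2, -1)), -32), Function('b')(1, -3))) = Add(-380, Mul(Mul(Rational(-3, 7), -32), Add(1, -3))) = Add(-380, Mul(Rational(96, 7), -2)) = Add(-380, Rational(-192, 7)) = Rational(-2852, 7)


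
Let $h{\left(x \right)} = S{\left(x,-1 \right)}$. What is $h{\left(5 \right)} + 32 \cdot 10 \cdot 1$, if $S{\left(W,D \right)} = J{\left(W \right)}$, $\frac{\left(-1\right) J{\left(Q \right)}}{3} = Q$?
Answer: $305$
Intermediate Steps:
$J{\left(Q \right)} = - 3 Q$
$S{\left(W,D \right)} = - 3 W$
$h{\left(x \right)} = - 3 x$
$h{\left(5 \right)} + 32 \cdot 10 \cdot 1 = \left(-3\right) 5 + 32 \cdot 10 \cdot 1 = -15 + 32 \cdot 10 = -15 + 320 = 305$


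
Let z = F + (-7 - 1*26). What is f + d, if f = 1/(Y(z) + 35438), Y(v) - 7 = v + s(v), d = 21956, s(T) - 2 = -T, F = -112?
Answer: 778274333/35447 ≈ 21956.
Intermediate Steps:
s(T) = 2 - T
z = -145 (z = -112 + (-7 - 1*26) = -112 + (-7 - 26) = -112 - 33 = -145)
Y(v) = 9 (Y(v) = 7 + (v + (2 - v)) = 7 + 2 = 9)
f = 1/35447 (f = 1/(9 + 35438) = 1/35447 ≈ 2.8211e-5)
f + d = 1/35447 + 21956 = 778274333/35447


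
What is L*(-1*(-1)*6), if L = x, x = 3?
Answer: 18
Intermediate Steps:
L = 3
L*(-1*(-1)*6) = 3*(-1*(-1)*6) = 3*(1*6) = 3*6 = 18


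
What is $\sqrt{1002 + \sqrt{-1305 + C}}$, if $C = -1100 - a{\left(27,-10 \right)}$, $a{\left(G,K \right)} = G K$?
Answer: $\sqrt{1002 + i \sqrt{2135}} \approx 31.663 + 0.72966 i$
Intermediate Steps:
$C = -830$ ($C = -1100 - 27 \left(-10\right) = -1100 - -270 = -1100 + 270 = -830$)
$\sqrt{1002 + \sqrt{-1305 + C}} = \sqrt{1002 + \sqrt{-1305 - 830}} = \sqrt{1002 + \sqrt{-2135}} = \sqrt{1002 + i \sqrt{2135}}$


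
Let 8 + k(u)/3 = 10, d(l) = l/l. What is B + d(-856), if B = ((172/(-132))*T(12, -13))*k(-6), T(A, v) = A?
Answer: -1021/11 ≈ -92.818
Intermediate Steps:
d(l) = 1
k(u) = 6 (k(u) = -24 + 3*10 = -24 + 30 = 6)
B = -1032/11 (B = ((172/(-132))*12)*6 = ((172*(-1/132))*12)*6 = -43/33*12*6 = -172/11*6 = -1032/11 ≈ -93.818)
B + d(-856) = -1032/11 + 1 = -1021/11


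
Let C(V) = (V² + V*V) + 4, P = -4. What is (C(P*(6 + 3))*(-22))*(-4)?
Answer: 228448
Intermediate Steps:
C(V) = 4 + 2*V² (C(V) = (V² + V²) + 4 = 2*V² + 4 = 4 + 2*V²)
(C(P*(6 + 3))*(-22))*(-4) = ((4 + 2*(-4*(6 + 3))²)*(-22))*(-4) = ((4 + 2*(-4*9)²)*(-22))*(-4) = ((4 + 2*(-36)²)*(-22))*(-4) = ((4 + 2*1296)*(-22))*(-4) = ((4 + 2592)*(-22))*(-4) = (2596*(-22))*(-4) = -57112*(-4) = 228448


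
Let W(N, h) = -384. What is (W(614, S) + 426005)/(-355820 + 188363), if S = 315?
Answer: -425621/167457 ≈ -2.5417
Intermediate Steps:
(W(614, S) + 426005)/(-355820 + 188363) = (-384 + 426005)/(-355820 + 188363) = 425621/(-167457) = 425621*(-1/167457) = -425621/167457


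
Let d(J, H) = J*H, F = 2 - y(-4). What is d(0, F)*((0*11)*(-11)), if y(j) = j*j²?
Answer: 0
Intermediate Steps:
y(j) = j³
F = 66 (F = 2 - 1*(-4)³ = 2 - 1*(-64) = 2 + 64 = 66)
d(J, H) = H*J
d(0, F)*((0*11)*(-11)) = (66*0)*((0*11)*(-11)) = 0*(0*(-11)) = 0*0 = 0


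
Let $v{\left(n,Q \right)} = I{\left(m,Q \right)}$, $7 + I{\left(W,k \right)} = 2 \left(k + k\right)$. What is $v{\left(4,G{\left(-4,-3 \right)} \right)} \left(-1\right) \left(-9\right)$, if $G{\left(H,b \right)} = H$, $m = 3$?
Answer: $-207$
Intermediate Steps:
$I{\left(W,k \right)} = -7 + 4 k$ ($I{\left(W,k \right)} = -7 + 2 \left(k + k\right) = -7 + 2 \cdot 2 k = -7 + 4 k$)
$v{\left(n,Q \right)} = -7 + 4 Q$
$v{\left(4,G{\left(-4,-3 \right)} \right)} \left(-1\right) \left(-9\right) = \left(-7 + 4 \left(-4\right)\right) \left(-1\right) \left(-9\right) = \left(-7 - 16\right) \left(-1\right) \left(-9\right) = \left(-23\right) \left(-1\right) \left(-9\right) = 23 \left(-9\right) = -207$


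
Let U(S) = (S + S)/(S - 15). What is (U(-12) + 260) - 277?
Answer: -145/9 ≈ -16.111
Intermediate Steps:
U(S) = 2*S/(-15 + S) (U(S) = (2*S)/(-15 + S) = 2*S/(-15 + S))
(U(-12) + 260) - 277 = (2*(-12)/(-15 - 12) + 260) - 277 = (2*(-12)/(-27) + 260) - 277 = (2*(-12)*(-1/27) + 260) - 277 = (8/9 + 260) - 277 = 2348/9 - 277 = -145/9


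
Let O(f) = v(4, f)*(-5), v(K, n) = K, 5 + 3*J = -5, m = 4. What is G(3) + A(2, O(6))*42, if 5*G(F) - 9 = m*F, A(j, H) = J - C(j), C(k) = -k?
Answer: -259/5 ≈ -51.800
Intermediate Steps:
J = -10/3 (J = -5/3 + (1/3)*(-5) = -5/3 - 5/3 = -10/3 ≈ -3.3333)
O(f) = -20 (O(f) = 4*(-5) = -20)
A(j, H) = -10/3 + j (A(j, H) = -10/3 - (-1)*j = -10/3 + j)
G(F) = 9/5 + 4*F/5 (G(F) = 9/5 + (4*F)/5 = 9/5 + 4*F/5)
G(3) + A(2, O(6))*42 = (9/5 + (4/5)*3) + (-10/3 + 2)*42 = (9/5 + 12/5) - 4/3*42 = 21/5 - 56 = -259/5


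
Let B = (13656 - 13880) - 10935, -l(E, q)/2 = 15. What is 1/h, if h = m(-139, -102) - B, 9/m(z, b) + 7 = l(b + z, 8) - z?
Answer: 34/379409 ≈ 8.9613e-5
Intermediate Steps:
l(E, q) = -30 (l(E, q) = -2*15 = -30)
m(z, b) = 9/(-37 - z) (m(z, b) = 9/(-7 + (-30 - z)) = 9/(-37 - z))
B = -11159 (B = -224 - 10935 = -11159)
h = 379409/34 (h = -9/(37 - 139) - 1*(-11159) = -9/(-102) + 11159 = -9*(-1/102) + 11159 = 3/34 + 11159 = 379409/34 ≈ 11159.)
1/h = 1/(379409/34) = 34/379409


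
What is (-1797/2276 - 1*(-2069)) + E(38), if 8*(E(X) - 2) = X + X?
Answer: 4733421/2276 ≈ 2079.7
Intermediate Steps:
E(X) = 2 + X/4 (E(X) = 2 + (X + X)/8 = 2 + (2*X)/8 = 2 + X/4)
(-1797/2276 - 1*(-2069)) + E(38) = (-1797/2276 - 1*(-2069)) + (2 + (¼)*38) = (-1797*1/2276 + 2069) + (2 + 19/2) = (-1797/2276 + 2069) + 23/2 = 4707247/2276 + 23/2 = 4733421/2276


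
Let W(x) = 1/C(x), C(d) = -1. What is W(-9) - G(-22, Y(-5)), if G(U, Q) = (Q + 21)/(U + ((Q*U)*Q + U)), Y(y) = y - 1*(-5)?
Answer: -23/44 ≈ -0.52273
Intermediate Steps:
Y(y) = 5 + y (Y(y) = y + 5 = 5 + y)
W(x) = -1 (W(x) = 1/(-1) = -1)
G(U, Q) = (21 + Q)/(2*U + U*Q²) (G(U, Q) = (21 + Q)/(U + (U*Q² + U)) = (21 + Q)/(U + (U + U*Q²)) = (21 + Q)/(2*U + U*Q²))
W(-9) - G(-22, Y(-5)) = -1 - (21 + (5 - 5))/((-22)*(2 + (5 - 5)²)) = -1 - (-1)*(21 + 0)/(22*(2 + 0²)) = -1 - (-1)*21/(22*(2 + 0)) = -1 - (-1)*21/(22*2) = -1 - 1*(-21/44) = -1 + 21/44 = -23/44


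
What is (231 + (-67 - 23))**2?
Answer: 19881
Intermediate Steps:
(231 + (-67 - 23))**2 = (231 - 90)**2 = 141**2 = 19881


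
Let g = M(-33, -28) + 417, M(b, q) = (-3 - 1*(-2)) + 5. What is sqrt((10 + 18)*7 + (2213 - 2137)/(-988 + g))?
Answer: 4*sqrt(48587)/63 ≈ 13.995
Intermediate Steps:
M(b, q) = 4 (M(b, q) = (-3 + 2) + 5 = -1 + 5 = 4)
g = 421 (g = 4 + 417 = 421)
sqrt((10 + 18)*7 + (2213 - 2137)/(-988 + g)) = sqrt((10 + 18)*7 + (2213 - 2137)/(-988 + 421)) = sqrt(28*7 + 76/(-567)) = sqrt(196 + 76*(-1/567)) = sqrt(196 - 76/567) = sqrt(111056/567) = 4*sqrt(48587)/63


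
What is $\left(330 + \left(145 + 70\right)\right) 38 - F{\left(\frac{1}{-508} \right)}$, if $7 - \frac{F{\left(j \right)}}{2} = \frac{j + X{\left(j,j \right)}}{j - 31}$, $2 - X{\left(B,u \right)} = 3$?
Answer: $\frac{325942322}{15749} \approx 20696.0$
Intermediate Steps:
$X{\left(B,u \right)} = -1$ ($X{\left(B,u \right)} = 2 - 3 = -1$)
$F{\left(j \right)} = 14 - \frac{2 \left(-1 + j\right)}{-31 + j}$ ($F{\left(j \right)} = 14 - 2 \frac{j - 1}{j - 31} = 14 - 2 \frac{-1 + j}{-31 + j} = 14 - \frac{2 \left(-1 + j\right)}{-31 + j}$)
$\left(330 + \left(145 + 70\right)\right) 38 - F{\left(\frac{1}{-508} \right)} = \left(330 + \left(145 + 70\right)\right) 38 - \frac{12 \left(-36 + \frac{1}{-508}\right)}{-31 + \frac{1}{-508}} = \left(330 + 215\right) 38 - \frac{12 \left(-36 - \frac{1}{508}\right)}{-31 - \frac{1}{508}} = 545 \cdot 38 - 12 \frac{1}{- \frac{15749}{508}} \left(- \frac{18289}{508}\right) = 20710 - 12 \left(- \frac{508}{15749}\right) \left(- \frac{18289}{508}\right) = 20710 - \frac{219468}{15749} = \frac{325942322}{15749}$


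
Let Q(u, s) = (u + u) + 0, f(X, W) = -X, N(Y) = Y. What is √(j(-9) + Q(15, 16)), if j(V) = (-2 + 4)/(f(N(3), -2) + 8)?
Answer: 2*√190/5 ≈ 5.5136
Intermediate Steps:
Q(u, s) = 2*u (Q(u, s) = 2*u + 0 = 2*u)
j(V) = ⅖ (j(V) = (-2 + 4)/(-1*3 + 8) = 2/(-3 + 8) = 2/5 = 2*(⅕) = ⅖)
√(j(-9) + Q(15, 16)) = √(⅖ + 2*15) = √(⅖ + 30) = √(152/5) = 2*√190/5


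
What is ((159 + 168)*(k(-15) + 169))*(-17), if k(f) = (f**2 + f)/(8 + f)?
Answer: -772701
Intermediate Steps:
k(f) = (f + f**2)/(8 + f)
((159 + 168)*(k(-15) + 169))*(-17) = ((159 + 168)*(-15*(1 - 15)/(8 - 15) + 169))*(-17) = (327*(-15*(-14)/(-7) + 169))*(-17) = (327*(-15*(-1/7)*(-14) + 169))*(-17) = (327*(-30 + 169))*(-17) = (327*139)*(-17) = 45453*(-17) = -772701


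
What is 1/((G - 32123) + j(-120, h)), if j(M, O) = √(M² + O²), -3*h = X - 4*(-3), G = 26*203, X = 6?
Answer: -26845/720639589 - 6*√401/720639589 ≈ -3.7418e-5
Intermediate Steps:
G = 5278
h = -6 (h = -(6 - 4*(-3))/3 = -(6 + 12)/3 = -⅓*18 = -6)
1/((G - 32123) + j(-120, h)) = 1/((5278 - 32123) + √((-120)² + (-6)²)) = 1/(-26845 + √(14400 + 36)) = 1/(-26845 + √14436) = 1/(-26845 + 6*√401)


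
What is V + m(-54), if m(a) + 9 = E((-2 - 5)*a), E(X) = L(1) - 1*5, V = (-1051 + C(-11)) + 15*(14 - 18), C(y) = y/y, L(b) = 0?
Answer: -1124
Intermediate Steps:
C(y) = 1
V = -1110 (V = (-1051 + 1) + 15*(14 - 18) = -1050 + 15*(-4) = -1050 - 60 = -1110)
E(X) = -5 (E(X) = 0 - 1*5 = 0 - 5 = -5)
m(a) = -14 (m(a) = -9 - 5 = -14)
V + m(-54) = -1110 - 14 = -1124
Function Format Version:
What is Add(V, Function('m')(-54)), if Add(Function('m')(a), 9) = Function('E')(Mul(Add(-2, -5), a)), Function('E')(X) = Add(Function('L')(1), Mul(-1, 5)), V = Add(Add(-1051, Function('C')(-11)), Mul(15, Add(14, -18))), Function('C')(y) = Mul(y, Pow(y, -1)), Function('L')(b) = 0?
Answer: -1124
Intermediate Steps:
Function('C')(y) = 1
V = -1110 (V = Add(Add(-1051, 1), Mul(15, Add(14, -18))) = Add(-1050, Mul(15, -4)) = Add(-1050, -60) = -1110)
Function('E')(X) = -5 (Function('E')(X) = Add(0, Mul(-1, 5)) = Add(0, -5) = -5)
Function('m')(a) = -14 (Function('m')(a) = Add(-9, -5) = -14)
Add(V, Function('m')(-54)) = Add(-1110, -14) = -1124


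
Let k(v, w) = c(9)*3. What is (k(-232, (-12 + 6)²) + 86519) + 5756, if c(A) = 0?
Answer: 92275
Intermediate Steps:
k(v, w) = 0 (k(v, w) = 0*3 = 0)
(k(-232, (-12 + 6)²) + 86519) + 5756 = (0 + 86519) + 5756 = 86519 + 5756 = 92275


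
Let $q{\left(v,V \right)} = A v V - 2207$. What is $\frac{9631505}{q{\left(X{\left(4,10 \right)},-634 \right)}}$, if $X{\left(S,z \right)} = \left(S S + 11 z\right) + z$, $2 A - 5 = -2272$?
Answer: $\frac{9631505}{97732697} \approx 0.098549$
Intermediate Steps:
$A = - \frac{2267}{2}$ ($A = \frac{5}{2} + \frac{1}{2} \left(-2272\right) = \frac{5}{2} - 1136 = - \frac{2267}{2} \approx -1133.5$)
$X{\left(S,z \right)} = S^{2} + 12 z$ ($X{\left(S,z \right)} = \left(S^{2} + 11 z\right) + z = S^{2} + 12 z$)
$q{\left(v,V \right)} = -2207 - \frac{2267 V v}{2}$ ($q{\left(v,V \right)} = - \frac{2267 v}{2} V - 2207 = - \frac{2267 V v}{2} - 2207 = -2207 - \frac{2267 V v}{2}$)
$\frac{9631505}{q{\left(X{\left(4,10 \right)},-634 \right)}} = \frac{9631505}{-2207 - - 718639 \left(4^{2} + 12 \cdot 10\right)} = \frac{9631505}{-2207 - - 718639 \left(16 + 120\right)} = \frac{9631505}{-2207 - \left(-718639\right) 136} = \frac{9631505}{-2207 + 97734904} = \frac{9631505}{97732697}$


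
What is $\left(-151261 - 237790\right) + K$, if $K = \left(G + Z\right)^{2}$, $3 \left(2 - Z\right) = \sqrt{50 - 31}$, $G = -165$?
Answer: $- \frac{3262319}{9} + \frac{326 \sqrt{19}}{3} \approx -3.6201 \cdot 10^{5}$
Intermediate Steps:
$Z = 2 - \frac{\sqrt{19}}{3}$ ($Z = 2 - \frac{\sqrt{50 - 31}}{3} = 2 - \frac{\sqrt{19}}{3} \approx 0.54703$)
$K = \left(-163 - \frac{\sqrt{19}}{3}\right)^{2}$ ($K = \left(-165 + \left(2 - \frac{\sqrt{19}}{3}\right)\right)^{2} = \left(-163 - \frac{\sqrt{19}}{3}\right)^{2} \approx 27045.0$)
$\left(-151261 - 237790\right) + K = \left(-151261 - 237790\right) + \frac{\left(489 + \sqrt{19}\right)^{2}}{9} = -389051 + \frac{\left(489 + \sqrt{19}\right)^{2}}{9}$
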